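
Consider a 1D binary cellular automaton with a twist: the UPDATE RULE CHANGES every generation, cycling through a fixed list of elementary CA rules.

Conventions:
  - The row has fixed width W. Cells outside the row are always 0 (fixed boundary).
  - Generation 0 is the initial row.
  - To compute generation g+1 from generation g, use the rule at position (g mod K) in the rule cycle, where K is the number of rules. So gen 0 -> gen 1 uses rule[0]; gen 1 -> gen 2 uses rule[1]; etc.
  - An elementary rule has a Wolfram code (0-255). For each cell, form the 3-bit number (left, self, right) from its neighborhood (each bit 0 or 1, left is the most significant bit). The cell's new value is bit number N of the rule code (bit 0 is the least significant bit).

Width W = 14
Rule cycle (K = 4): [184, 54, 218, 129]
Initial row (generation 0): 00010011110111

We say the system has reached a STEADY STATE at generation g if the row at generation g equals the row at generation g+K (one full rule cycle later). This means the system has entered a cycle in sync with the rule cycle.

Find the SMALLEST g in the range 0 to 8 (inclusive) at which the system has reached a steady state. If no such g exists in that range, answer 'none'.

Gen 0: 00010011110111
Gen 1 (rule 184): 00001011101110
Gen 2 (rule 54): 00011100010001
Gen 3 (rule 218): 00111110101010
Gen 4 (rule 129): 10011100000000
Gen 5 (rule 184): 01011010000000
Gen 6 (rule 54): 11100111000000
Gen 7 (rule 218): 11111111100000
Gen 8 (rule 129): 01111111001111
Gen 9 (rule 184): 01111110101110
Gen 10 (rule 54): 10000001110001
Gen 11 (rule 218): 01000011111010
Gen 12 (rule 129): 00011001110000

Answer: none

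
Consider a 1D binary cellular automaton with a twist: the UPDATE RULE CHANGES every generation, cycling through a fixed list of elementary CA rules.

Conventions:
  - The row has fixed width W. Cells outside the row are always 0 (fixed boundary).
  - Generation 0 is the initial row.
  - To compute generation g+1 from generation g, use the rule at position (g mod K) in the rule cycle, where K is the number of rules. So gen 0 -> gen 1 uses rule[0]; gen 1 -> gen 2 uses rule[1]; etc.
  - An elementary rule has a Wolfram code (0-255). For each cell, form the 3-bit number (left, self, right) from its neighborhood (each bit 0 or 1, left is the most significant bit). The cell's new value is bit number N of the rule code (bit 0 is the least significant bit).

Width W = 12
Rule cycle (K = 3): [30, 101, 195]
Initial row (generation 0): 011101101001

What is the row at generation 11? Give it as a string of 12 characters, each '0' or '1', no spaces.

Gen 0: 011101101001
Gen 1 (rule 30): 110001001111
Gen 2 (rule 101): 010101000001
Gen 3 (rule 195): 100000011110
Gen 4 (rule 30): 110000110001
Gen 5 (rule 101): 010110010101
Gen 6 (rule 195): 100010100000
Gen 7 (rule 30): 110110110000
Gen 8 (rule 101): 011011010111
Gen 9 (rule 195): 101001000011
Gen 10 (rule 30): 101111100110
Gen 11 (rule 101): 110000100010

Answer: 110000100010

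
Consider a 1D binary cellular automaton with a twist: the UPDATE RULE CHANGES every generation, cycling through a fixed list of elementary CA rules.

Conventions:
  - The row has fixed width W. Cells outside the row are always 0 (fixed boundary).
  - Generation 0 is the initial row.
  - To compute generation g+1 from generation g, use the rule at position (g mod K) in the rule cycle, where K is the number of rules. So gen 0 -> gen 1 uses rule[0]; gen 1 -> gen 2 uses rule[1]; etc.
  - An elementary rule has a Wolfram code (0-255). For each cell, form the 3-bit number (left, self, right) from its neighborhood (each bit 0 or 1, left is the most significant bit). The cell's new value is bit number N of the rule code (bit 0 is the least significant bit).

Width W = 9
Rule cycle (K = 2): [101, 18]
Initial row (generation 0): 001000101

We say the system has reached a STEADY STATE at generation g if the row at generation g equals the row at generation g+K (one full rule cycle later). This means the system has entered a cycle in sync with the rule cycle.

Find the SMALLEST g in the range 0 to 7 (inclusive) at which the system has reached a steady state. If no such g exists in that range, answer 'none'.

Gen 0: 001000101
Gen 1 (rule 101): 101010111
Gen 2 (rule 18): 000000000
Gen 3 (rule 101): 111111111
Gen 4 (rule 18): 000000000
Gen 5 (rule 101): 111111111
Gen 6 (rule 18): 000000000
Gen 7 (rule 101): 111111111
Gen 8 (rule 18): 000000000
Gen 9 (rule 101): 111111111

Answer: 2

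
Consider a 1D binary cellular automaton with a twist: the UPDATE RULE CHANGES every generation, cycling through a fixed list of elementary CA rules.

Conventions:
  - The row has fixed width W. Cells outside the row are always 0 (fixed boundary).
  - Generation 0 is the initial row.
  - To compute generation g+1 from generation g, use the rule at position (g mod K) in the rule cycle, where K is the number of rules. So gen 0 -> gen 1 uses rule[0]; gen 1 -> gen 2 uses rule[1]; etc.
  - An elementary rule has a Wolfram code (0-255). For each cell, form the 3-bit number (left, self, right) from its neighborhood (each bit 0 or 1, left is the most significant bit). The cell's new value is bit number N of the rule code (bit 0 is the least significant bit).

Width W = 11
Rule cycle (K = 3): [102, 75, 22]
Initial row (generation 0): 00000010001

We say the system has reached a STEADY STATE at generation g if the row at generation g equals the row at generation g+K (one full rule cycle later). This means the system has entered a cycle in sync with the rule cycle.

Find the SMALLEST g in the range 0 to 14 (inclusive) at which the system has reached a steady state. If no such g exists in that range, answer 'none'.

Gen 0: 00000010001
Gen 1 (rule 102): 00000110011
Gen 2 (rule 75): 11111110111
Gen 3 (rule 22): 00000000000
Gen 4 (rule 102): 00000000000
Gen 5 (rule 75): 11111111111
Gen 6 (rule 22): 00000000000
Gen 7 (rule 102): 00000000000
Gen 8 (rule 75): 11111111111
Gen 9 (rule 22): 00000000000
Gen 10 (rule 102): 00000000000
Gen 11 (rule 75): 11111111111
Gen 12 (rule 22): 00000000000
Gen 13 (rule 102): 00000000000
Gen 14 (rule 75): 11111111111
Gen 15 (rule 22): 00000000000
Gen 16 (rule 102): 00000000000
Gen 17 (rule 75): 11111111111

Answer: 3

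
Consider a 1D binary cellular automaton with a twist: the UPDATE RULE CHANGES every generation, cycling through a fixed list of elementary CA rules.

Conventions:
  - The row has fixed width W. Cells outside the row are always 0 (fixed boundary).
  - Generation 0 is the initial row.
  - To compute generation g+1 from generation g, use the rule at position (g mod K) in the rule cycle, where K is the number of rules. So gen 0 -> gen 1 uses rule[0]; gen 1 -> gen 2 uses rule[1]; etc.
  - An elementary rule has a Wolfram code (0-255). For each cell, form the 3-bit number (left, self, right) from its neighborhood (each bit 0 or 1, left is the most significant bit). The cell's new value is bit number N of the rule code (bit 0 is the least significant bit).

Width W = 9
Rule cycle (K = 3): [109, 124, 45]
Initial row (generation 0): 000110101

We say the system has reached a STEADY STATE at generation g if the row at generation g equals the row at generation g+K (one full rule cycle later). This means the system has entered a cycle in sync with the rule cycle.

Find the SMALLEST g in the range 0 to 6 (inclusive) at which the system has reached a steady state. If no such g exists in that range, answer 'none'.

Gen 0: 000110101
Gen 1 (rule 109): 110111111
Gen 2 (rule 124): 111100001
Gen 3 (rule 45): 100001101
Gen 4 (rule 109): 101101111
Gen 5 (rule 124): 111111001
Gen 6 (rule 45): 100000001
Gen 7 (rule 109): 101111101
Gen 8 (rule 124): 111000111
Gen 9 (rule 45): 100010100

Answer: none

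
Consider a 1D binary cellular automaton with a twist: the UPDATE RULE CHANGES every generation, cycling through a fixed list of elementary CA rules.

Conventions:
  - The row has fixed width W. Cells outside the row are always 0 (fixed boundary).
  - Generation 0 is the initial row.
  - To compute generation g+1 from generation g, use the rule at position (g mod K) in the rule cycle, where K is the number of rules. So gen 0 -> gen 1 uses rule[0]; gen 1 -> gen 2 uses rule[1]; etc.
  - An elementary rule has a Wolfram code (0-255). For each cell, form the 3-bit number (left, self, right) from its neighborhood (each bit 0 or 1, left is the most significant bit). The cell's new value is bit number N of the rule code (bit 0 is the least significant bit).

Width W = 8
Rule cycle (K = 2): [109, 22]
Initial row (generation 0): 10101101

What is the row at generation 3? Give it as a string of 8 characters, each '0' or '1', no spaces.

Answer: 11111111

Derivation:
Gen 0: 10101101
Gen 1 (rule 109): 11111111
Gen 2 (rule 22): 00000000
Gen 3 (rule 109): 11111111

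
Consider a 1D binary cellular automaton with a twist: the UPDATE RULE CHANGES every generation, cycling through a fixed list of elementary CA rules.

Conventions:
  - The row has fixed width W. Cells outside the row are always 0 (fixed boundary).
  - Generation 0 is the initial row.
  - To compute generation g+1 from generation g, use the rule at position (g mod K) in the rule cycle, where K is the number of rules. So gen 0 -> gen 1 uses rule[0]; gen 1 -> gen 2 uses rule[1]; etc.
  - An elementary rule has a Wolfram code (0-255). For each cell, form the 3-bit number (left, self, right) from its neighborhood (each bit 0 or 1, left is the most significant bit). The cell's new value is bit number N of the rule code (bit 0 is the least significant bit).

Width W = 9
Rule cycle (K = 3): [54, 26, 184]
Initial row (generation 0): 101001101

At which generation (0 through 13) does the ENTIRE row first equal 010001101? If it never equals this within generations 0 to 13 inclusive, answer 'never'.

Gen 0: 101001101
Gen 1 (rule 54): 111110011
Gen 2 (rule 26): 100001110
Gen 3 (rule 184): 010001101
Gen 4 (rule 54): 111010011
Gen 5 (rule 26): 100001110
Gen 6 (rule 184): 010001101
Gen 7 (rule 54): 111010011
Gen 8 (rule 26): 100001110
Gen 9 (rule 184): 010001101
Gen 10 (rule 54): 111010011
Gen 11 (rule 26): 100001110
Gen 12 (rule 184): 010001101
Gen 13 (rule 54): 111010011

Answer: 3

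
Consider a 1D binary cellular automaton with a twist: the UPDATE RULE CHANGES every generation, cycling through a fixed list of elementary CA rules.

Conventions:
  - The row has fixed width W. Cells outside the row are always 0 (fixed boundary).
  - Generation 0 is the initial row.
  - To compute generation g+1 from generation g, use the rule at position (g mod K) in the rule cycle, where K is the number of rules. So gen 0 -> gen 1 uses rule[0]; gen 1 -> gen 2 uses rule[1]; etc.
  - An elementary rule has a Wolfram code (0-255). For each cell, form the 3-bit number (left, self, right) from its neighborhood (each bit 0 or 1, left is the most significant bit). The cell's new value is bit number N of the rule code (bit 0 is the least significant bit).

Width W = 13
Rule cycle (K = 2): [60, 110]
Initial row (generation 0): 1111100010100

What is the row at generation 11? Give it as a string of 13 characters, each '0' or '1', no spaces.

Answer: 1000001000000

Derivation:
Gen 0: 1111100010100
Gen 1 (rule 60): 1000010011110
Gen 2 (rule 110): 1000110110010
Gen 3 (rule 60): 1100101101011
Gen 4 (rule 110): 1101111111111
Gen 5 (rule 60): 1011000000000
Gen 6 (rule 110): 1111000000000
Gen 7 (rule 60): 1000100000000
Gen 8 (rule 110): 1001100000000
Gen 9 (rule 60): 1101010000000
Gen 10 (rule 110): 1111110000000
Gen 11 (rule 60): 1000001000000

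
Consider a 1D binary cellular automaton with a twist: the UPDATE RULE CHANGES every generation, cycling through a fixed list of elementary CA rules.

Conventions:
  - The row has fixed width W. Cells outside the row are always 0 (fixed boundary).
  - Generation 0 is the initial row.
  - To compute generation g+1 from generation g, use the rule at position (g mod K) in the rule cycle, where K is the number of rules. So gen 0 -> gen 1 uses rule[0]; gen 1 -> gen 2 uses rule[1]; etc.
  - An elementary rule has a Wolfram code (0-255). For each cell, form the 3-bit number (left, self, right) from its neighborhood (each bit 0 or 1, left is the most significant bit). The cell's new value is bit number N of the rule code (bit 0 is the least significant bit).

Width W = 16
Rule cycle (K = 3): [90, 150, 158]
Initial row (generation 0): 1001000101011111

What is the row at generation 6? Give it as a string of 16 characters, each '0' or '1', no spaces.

Answer: 0000110111001111

Derivation:
Gen 0: 1001000101011111
Gen 1 (rule 90): 0110101000010001
Gen 2 (rule 150): 1000101100111011
Gen 3 (rule 158): 1101101011110010
Gen 4 (rule 90): 1101100010011101
Gen 5 (rule 150): 0000010111101001
Gen 6 (rule 158): 0000110111001111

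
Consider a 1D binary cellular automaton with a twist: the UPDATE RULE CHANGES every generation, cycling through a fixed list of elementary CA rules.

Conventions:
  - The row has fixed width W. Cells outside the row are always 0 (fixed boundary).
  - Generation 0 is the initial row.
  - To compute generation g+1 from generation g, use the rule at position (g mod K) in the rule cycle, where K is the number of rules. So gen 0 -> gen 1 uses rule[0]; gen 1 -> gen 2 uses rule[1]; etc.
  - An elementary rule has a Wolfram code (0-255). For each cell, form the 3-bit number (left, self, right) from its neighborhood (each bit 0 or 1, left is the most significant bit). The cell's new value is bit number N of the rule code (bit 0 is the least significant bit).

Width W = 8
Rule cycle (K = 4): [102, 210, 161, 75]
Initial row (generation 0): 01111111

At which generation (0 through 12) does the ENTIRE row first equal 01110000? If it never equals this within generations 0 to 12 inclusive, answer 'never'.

Gen 0: 01111111
Gen 1 (rule 102): 10000001
Gen 2 (rule 210): 01000010
Gen 3 (rule 161): 00011000
Gen 4 (rule 75): 11111011
Gen 5 (rule 102): 00001101
Gen 6 (rule 210): 00010100
Gen 7 (rule 161): 11001001
Gen 8 (rule 75): 11010010
Gen 9 (rule 102): 01110110
Gen 10 (rule 210): 10110011
Gen 11 (rule 161): 01000000
Gen 12 (rule 75): 10011111

Answer: never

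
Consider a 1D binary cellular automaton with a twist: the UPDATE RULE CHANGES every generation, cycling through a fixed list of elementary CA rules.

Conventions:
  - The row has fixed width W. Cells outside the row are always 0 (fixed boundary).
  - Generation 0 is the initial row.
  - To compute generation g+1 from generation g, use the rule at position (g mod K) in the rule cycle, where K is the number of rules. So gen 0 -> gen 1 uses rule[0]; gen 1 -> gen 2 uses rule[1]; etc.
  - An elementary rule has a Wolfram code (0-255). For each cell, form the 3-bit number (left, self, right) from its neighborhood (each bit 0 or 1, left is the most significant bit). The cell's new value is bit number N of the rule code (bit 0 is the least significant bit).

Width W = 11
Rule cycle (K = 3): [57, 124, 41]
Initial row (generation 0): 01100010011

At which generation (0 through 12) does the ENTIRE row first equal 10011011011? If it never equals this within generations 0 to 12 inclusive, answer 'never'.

Answer: never

Derivation:
Gen 0: 01100010011
Gen 1 (rule 57): 01011001010
Gen 2 (rule 124): 01111101111
Gen 3 (rule 41): 01000011000
Gen 4 (rule 57): 00111010111
Gen 5 (rule 124): 00101111101
Gen 6 (rule 41): 10011000010
Gen 7 (rule 57): 01010111001
Gen 8 (rule 124): 01111101101
Gen 9 (rule 41): 01000011010
Gen 10 (rule 57): 00111010101
Gen 11 (rule 124): 00101111111
Gen 12 (rule 41): 10011000000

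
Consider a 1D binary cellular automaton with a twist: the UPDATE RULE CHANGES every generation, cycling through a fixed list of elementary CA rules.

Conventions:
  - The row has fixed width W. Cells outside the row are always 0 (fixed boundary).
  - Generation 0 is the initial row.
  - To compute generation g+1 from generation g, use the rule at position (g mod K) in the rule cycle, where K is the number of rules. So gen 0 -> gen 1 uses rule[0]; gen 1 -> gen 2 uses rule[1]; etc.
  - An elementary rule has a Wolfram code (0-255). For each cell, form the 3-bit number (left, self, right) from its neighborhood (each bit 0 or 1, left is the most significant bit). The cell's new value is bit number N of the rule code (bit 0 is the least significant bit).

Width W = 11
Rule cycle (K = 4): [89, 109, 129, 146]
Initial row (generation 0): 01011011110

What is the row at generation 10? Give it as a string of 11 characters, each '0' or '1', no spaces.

Gen 0: 01011011110
Gen 1 (rule 89): 00011010011
Gen 2 (rule 109): 11011110011
Gen 3 (rule 129): 00001100000
Gen 4 (rule 146): 00010010000
Gen 5 (rule 89): 11001001111
Gen 6 (rule 109): 11001001001
Gen 7 (rule 129): 00000000000
Gen 8 (rule 146): 00000000000
Gen 9 (rule 89): 11111111111
Gen 10 (rule 109): 10000000001

Answer: 10000000001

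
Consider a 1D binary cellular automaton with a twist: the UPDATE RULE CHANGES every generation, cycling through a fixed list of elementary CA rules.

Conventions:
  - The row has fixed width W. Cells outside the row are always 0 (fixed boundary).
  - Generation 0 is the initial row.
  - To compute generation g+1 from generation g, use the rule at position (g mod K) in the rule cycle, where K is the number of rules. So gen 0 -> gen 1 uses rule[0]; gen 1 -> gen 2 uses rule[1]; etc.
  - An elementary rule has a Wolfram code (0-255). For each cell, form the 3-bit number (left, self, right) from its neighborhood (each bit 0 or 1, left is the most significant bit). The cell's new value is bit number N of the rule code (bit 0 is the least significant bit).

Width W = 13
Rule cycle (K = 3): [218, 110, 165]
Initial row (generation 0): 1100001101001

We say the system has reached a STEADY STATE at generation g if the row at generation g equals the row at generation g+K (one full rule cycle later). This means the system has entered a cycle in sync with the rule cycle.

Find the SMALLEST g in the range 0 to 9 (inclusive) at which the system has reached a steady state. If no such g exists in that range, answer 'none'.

Gen 0: 1100001101001
Gen 1 (rule 218): 1110011100110
Gen 2 (rule 110): 1010110101110
Gen 3 (rule 165): 1111001110100
Gen 4 (rule 218): 1111111110010
Gen 5 (rule 110): 1000000010110
Gen 6 (rule 165): 1011111011000
Gen 7 (rule 218): 0011111011100
Gen 8 (rule 110): 0110001110100
Gen 9 (rule 165): 0000100101101
Gen 10 (rule 218): 0001011001100
Gen 11 (rule 110): 0011111011100
Gen 12 (rule 165): 1001110101001

Answer: none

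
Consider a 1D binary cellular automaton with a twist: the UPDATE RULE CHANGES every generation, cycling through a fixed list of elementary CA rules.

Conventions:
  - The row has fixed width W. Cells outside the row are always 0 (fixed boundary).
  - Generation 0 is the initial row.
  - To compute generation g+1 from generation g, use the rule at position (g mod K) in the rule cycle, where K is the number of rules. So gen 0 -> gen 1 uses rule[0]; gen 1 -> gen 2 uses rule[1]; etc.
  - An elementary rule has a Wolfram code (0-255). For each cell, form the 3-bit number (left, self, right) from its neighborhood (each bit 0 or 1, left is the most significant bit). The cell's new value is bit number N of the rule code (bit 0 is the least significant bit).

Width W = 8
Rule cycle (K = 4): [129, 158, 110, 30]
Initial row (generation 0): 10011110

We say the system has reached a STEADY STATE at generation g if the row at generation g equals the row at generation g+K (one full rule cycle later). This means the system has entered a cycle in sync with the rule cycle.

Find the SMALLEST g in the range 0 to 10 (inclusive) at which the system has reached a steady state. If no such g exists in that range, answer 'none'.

Answer: 1

Derivation:
Gen 0: 10011110
Gen 1 (rule 129): 00001100
Gen 2 (rule 158): 00011010
Gen 3 (rule 110): 00111110
Gen 4 (rule 30): 01100001
Gen 5 (rule 129): 00001100
Gen 6 (rule 158): 00011010
Gen 7 (rule 110): 00111110
Gen 8 (rule 30): 01100001
Gen 9 (rule 129): 00001100
Gen 10 (rule 158): 00011010
Gen 11 (rule 110): 00111110
Gen 12 (rule 30): 01100001
Gen 13 (rule 129): 00001100
Gen 14 (rule 158): 00011010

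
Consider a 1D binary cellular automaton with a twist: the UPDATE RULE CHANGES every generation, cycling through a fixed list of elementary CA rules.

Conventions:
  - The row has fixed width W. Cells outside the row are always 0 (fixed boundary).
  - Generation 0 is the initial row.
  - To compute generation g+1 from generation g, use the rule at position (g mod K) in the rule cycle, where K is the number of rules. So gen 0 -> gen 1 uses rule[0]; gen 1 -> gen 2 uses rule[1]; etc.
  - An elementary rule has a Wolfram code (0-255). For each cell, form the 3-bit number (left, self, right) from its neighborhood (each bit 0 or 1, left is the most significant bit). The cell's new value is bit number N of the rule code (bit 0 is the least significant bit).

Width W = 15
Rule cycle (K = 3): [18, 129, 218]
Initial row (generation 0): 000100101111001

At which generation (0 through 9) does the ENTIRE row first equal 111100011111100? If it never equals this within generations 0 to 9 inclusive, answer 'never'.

Answer: 8

Derivation:
Gen 0: 000100101111001
Gen 1 (rule 18): 001011000000110
Gen 2 (rule 129): 100000011110000
Gen 3 (rule 218): 010000111111000
Gen 4 (rule 18): 101001000000100
Gen 5 (rule 129): 000000011110001
Gen 6 (rule 218): 000000111111010
Gen 7 (rule 18): 000001000000001
Gen 8 (rule 129): 111100011111100
Gen 9 (rule 218): 111110111111110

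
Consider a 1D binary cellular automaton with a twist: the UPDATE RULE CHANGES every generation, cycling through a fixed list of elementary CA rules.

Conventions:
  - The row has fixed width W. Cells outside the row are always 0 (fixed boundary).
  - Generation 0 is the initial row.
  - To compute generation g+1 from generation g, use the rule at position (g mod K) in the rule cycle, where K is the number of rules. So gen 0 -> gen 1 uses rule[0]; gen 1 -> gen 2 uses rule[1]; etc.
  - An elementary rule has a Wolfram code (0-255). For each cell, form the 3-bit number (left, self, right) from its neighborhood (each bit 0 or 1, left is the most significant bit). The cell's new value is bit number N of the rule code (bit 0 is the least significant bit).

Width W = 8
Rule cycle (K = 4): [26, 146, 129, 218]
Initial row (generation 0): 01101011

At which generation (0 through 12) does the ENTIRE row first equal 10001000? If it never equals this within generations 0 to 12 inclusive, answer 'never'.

Gen 0: 01101011
Gen 1 (rule 26): 11000010
Gen 2 (rule 146): 00100101
Gen 3 (rule 129): 10000000
Gen 4 (rule 218): 01000000
Gen 5 (rule 26): 10100000
Gen 6 (rule 146): 00010000
Gen 7 (rule 129): 11000111
Gen 8 (rule 218): 11101111
Gen 9 (rule 26): 10001000
Gen 10 (rule 146): 01010100
Gen 11 (rule 129): 00000001
Gen 12 (rule 218): 00000010

Answer: 9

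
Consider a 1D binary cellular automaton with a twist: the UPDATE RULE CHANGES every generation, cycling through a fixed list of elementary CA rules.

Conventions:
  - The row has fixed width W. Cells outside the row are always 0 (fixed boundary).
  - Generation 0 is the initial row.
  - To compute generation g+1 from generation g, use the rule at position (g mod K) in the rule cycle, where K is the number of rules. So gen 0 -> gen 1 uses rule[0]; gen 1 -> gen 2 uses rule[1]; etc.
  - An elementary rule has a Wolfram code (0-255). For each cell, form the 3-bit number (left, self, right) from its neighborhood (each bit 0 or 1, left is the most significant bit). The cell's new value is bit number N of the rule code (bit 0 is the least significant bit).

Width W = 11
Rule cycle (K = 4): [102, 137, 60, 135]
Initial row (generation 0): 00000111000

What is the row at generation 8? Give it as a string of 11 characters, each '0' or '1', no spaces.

Answer: 00000010101

Derivation:
Gen 0: 00000111000
Gen 1 (rule 102): 00001001000
Gen 2 (rule 137): 11100000011
Gen 3 (rule 60): 10010000010
Gen 4 (rule 135): 10110111110
Gen 5 (rule 102): 11011000010
Gen 6 (rule 137): 10010011000
Gen 7 (rule 60): 11011010100
Gen 8 (rule 135): 00000010101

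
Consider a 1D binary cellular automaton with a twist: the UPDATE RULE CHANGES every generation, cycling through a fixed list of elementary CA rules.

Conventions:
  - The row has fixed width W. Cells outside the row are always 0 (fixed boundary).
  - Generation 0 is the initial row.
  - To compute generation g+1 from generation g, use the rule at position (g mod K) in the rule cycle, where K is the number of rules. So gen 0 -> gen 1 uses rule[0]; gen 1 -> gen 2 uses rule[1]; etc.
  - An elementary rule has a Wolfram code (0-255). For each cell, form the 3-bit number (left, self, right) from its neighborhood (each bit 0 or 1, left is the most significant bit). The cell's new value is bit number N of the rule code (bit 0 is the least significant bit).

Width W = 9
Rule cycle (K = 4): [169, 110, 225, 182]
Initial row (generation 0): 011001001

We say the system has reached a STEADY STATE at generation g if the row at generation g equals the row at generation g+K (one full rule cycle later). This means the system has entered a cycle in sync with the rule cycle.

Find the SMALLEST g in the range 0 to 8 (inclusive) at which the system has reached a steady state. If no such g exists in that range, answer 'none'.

Gen 0: 011001001
Gen 1 (rule 169): 010000000
Gen 2 (rule 110): 110000000
Gen 3 (rule 225): 010111111
Gen 4 (rule 182): 111011110
Gen 5 (rule 169): 110111100
Gen 6 (rule 110): 111100100
Gen 7 (rule 225): 011100001
Gen 8 (rule 182): 101010011
Gen 9 (rule 169): 010100010
Gen 10 (rule 110): 111100110
Gen 11 (rule 225): 011100010
Gen 12 (rule 182): 101010111

Answer: none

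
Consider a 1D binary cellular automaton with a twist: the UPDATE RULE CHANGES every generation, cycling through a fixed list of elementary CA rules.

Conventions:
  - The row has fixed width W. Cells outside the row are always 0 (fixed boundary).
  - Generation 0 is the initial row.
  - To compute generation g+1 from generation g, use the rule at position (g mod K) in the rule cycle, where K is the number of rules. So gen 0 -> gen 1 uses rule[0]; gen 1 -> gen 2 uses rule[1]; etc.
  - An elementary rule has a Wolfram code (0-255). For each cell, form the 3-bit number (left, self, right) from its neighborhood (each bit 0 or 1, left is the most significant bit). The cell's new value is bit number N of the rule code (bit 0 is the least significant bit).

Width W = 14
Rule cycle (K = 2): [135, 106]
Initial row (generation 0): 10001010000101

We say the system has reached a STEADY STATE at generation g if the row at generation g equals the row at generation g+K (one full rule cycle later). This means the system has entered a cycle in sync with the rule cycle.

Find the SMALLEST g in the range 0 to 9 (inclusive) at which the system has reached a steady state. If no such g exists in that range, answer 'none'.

Answer: none

Derivation:
Gen 0: 10001010000101
Gen 1 (rule 135): 10111010111101
Gen 2 (rule 106): 01101101100110
Gen 3 (rule 135): 10000000001000
Gen 4 (rule 106): 00000000010000
Gen 5 (rule 135): 11111111110111
Gen 6 (rule 106): 10000000011101
Gen 7 (rule 135): 10111111101001
Gen 8 (rule 106): 01100000110010
Gen 9 (rule 135): 10001111000110
Gen 10 (rule 106): 00011001001110
Gen 11 (rule 135): 11100011010100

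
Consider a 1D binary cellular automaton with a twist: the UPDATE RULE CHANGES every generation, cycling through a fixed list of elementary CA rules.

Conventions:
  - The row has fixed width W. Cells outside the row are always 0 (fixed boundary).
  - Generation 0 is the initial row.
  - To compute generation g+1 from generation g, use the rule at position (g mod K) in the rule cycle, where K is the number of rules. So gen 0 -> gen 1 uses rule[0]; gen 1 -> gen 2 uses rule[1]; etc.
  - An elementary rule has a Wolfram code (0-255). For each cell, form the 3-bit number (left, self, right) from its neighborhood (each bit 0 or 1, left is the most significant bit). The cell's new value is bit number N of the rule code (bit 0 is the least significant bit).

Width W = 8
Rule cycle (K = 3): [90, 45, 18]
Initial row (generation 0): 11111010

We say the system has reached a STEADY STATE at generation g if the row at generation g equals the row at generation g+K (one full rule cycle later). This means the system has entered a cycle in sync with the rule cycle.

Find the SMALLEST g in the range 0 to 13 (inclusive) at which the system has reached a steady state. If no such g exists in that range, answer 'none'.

Gen 0: 11111010
Gen 1 (rule 90): 10001001
Gen 2 (rule 45): 10101001
Gen 3 (rule 18): 00000110
Gen 4 (rule 90): 00001111
Gen 5 (rule 45): 11101000
Gen 6 (rule 18): 00000100
Gen 7 (rule 90): 00001010
Gen 8 (rule 45): 11101110
Gen 9 (rule 18): 00000001
Gen 10 (rule 90): 00000010
Gen 11 (rule 45): 11111010
Gen 12 (rule 18): 00000001
Gen 13 (rule 90): 00000010
Gen 14 (rule 45): 11111010
Gen 15 (rule 18): 00000001
Gen 16 (rule 90): 00000010

Answer: 9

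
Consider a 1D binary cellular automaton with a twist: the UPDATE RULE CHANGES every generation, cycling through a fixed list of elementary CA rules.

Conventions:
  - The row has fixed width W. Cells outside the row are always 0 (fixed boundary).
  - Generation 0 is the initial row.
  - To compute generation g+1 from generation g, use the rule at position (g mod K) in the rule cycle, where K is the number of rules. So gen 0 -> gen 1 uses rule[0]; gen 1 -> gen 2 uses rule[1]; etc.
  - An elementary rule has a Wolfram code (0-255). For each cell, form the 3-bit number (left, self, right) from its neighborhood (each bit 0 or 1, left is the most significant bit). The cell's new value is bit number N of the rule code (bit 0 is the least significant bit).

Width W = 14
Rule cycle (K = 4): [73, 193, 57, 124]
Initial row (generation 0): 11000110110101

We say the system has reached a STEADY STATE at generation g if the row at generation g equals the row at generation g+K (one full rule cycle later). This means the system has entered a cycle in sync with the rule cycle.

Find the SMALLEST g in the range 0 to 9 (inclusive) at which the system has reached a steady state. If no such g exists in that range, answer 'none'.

Gen 0: 11000110110101
Gen 1 (rule 73): 11010110110000
Gen 2 (rule 193): 01000010010111
Gen 3 (rule 57): 00111001001100
Gen 4 (rule 124): 00101101101110
Gen 5 (rule 73): 10001101101010
Gen 6 (rule 193): 00100100100000
Gen 7 (rule 57): 10010010011111
Gen 8 (rule 124): 11011011010001
Gen 9 (rule 73): 11011011000100
Gen 10 (rule 193): 01001001010001
Gen 11 (rule 57): 00100100101100
Gen 12 (rule 124): 00110110111110
Gen 13 (rule 73): 10110110100010

Answer: none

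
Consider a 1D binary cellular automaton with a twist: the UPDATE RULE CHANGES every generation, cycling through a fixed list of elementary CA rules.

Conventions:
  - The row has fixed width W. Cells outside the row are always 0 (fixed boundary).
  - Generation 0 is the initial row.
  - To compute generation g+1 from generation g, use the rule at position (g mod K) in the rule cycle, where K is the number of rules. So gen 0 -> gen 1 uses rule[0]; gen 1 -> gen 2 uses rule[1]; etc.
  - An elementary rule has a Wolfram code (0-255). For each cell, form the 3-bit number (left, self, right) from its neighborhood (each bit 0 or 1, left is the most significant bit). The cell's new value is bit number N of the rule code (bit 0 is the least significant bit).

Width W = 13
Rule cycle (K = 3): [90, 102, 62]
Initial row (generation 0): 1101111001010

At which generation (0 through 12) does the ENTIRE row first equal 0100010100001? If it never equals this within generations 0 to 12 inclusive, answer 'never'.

Gen 0: 1101111001010
Gen 1 (rule 90): 1101001110001
Gen 2 (rule 102): 0111010010011
Gen 3 (rule 62): 1100111111110
Gen 4 (rule 90): 1111100000011
Gen 5 (rule 102): 0000100000101
Gen 6 (rule 62): 0001110001111
Gen 7 (rule 90): 0011011011001
Gen 8 (rule 102): 0101101101011
Gen 9 (rule 62): 1111011011110
Gen 10 (rule 90): 1001011010011
Gen 11 (rule 102): 1011101110101
Gen 12 (rule 62): 1110011001111

Answer: never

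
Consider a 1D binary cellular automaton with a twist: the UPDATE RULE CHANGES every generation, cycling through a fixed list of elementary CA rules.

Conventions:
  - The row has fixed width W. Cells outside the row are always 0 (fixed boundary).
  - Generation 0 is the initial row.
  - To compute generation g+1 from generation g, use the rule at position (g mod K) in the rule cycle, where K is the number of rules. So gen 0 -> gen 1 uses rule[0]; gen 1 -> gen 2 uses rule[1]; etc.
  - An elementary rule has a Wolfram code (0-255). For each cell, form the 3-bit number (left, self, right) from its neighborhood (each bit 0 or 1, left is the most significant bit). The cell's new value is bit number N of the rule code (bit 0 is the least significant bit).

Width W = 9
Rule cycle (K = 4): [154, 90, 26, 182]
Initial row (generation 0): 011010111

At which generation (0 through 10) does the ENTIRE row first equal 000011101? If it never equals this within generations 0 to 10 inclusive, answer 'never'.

Answer: never

Derivation:
Gen 0: 011010111
Gen 1 (rule 154): 110000110
Gen 2 (rule 90): 111001111
Gen 3 (rule 26): 100111000
Gen 4 (rule 182): 111010100
Gen 5 (rule 154): 110000010
Gen 6 (rule 90): 111000101
Gen 7 (rule 26): 100101000
Gen 8 (rule 182): 111111100
Gen 9 (rule 154): 111111010
Gen 10 (rule 90): 100001001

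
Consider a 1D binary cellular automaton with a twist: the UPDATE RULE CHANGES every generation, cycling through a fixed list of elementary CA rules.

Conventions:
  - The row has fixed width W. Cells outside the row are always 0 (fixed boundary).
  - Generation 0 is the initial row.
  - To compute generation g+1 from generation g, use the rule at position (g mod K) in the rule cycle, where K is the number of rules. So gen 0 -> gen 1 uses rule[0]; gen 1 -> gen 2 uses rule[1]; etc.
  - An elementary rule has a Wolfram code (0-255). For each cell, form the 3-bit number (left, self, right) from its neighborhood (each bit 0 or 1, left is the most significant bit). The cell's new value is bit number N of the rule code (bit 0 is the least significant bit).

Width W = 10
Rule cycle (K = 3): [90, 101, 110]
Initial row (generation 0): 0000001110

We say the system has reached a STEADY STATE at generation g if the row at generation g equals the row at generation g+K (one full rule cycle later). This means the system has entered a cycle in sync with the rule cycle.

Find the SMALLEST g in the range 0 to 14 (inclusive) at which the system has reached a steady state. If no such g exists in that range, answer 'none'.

Gen 0: 0000001110
Gen 1 (rule 90): 0000011011
Gen 2 (rule 101): 1111001101
Gen 3 (rule 110): 1001011111
Gen 4 (rule 90): 0110010001
Gen 5 (rule 101): 0010010101
Gen 6 (rule 110): 0110111111
Gen 7 (rule 90): 1110100001
Gen 8 (rule 101): 0011101101
Gen 9 (rule 110): 0110111111
Gen 10 (rule 90): 1110100001
Gen 11 (rule 101): 0011101101
Gen 12 (rule 110): 0110111111
Gen 13 (rule 90): 1110100001
Gen 14 (rule 101): 0011101101
Gen 15 (rule 110): 0110111111
Gen 16 (rule 90): 1110100001
Gen 17 (rule 101): 0011101101

Answer: 6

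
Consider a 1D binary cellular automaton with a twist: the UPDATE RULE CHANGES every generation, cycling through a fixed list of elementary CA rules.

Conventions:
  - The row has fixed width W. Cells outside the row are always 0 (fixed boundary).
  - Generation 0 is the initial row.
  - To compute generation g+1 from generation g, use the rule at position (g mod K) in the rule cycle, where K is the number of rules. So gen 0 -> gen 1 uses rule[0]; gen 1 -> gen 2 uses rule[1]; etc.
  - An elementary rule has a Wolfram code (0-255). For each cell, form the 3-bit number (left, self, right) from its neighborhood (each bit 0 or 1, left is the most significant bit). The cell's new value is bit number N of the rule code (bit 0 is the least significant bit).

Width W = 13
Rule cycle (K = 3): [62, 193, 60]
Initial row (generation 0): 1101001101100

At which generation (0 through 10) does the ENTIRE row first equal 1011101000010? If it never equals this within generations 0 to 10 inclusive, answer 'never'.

Gen 0: 1101001101100
Gen 1 (rule 62): 1011111011010
Gen 2 (rule 193): 0001111001000
Gen 3 (rule 60): 0001000101100
Gen 4 (rule 62): 0011101111010
Gen 5 (rule 193): 1001100111000
Gen 6 (rule 60): 1101010100100
Gen 7 (rule 62): 1011111111110
Gen 8 (rule 193): 0001111111110
Gen 9 (rule 60): 0001000000001
Gen 10 (rule 62): 0011100000011

Answer: never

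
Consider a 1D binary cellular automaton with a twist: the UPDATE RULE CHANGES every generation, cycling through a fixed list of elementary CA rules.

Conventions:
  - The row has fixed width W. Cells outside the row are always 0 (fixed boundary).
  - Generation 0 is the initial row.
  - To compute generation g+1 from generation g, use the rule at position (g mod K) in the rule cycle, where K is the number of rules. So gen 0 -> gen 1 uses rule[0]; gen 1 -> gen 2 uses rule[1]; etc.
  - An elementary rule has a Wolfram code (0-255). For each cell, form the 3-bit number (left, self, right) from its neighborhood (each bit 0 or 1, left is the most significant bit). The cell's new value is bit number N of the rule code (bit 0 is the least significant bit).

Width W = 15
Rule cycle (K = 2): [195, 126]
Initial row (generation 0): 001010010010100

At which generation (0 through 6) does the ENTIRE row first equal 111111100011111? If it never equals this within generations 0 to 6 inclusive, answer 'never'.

Gen 0: 001010010010100
Gen 1 (rule 195): 110000100100001
Gen 2 (rule 126): 111001111110011
Gen 3 (rule 195): 011010111110101
Gen 4 (rule 126): 111111100011111
Gen 5 (rule 195): 011111101101111
Gen 6 (rule 126): 110000111111001

Answer: 4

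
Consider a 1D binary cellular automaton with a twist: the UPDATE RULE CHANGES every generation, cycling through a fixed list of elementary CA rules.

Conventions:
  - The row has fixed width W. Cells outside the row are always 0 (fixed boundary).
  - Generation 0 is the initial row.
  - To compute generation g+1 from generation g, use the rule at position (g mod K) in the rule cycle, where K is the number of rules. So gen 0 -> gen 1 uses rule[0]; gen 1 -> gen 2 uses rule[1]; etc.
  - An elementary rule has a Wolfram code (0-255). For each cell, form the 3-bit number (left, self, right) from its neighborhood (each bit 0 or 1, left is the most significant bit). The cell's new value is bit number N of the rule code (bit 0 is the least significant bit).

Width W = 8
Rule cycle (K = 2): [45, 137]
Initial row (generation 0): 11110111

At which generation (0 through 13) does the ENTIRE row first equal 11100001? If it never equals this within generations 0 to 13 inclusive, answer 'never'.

Gen 0: 11110111
Gen 1 (rule 45): 10001100
Gen 2 (rule 137): 00101001
Gen 3 (rule 45): 10111001
Gen 4 (rule 137): 00110000
Gen 5 (rule 45): 10100111
Gen 6 (rule 137): 00000110
Gen 7 (rule 45): 11110100
Gen 8 (rule 137): 11100001
Gen 9 (rule 45): 10001101
Gen 10 (rule 137): 00101000
Gen 11 (rule 45): 10111011
Gen 12 (rule 137): 00110010
Gen 13 (rule 45): 10100010

Answer: 8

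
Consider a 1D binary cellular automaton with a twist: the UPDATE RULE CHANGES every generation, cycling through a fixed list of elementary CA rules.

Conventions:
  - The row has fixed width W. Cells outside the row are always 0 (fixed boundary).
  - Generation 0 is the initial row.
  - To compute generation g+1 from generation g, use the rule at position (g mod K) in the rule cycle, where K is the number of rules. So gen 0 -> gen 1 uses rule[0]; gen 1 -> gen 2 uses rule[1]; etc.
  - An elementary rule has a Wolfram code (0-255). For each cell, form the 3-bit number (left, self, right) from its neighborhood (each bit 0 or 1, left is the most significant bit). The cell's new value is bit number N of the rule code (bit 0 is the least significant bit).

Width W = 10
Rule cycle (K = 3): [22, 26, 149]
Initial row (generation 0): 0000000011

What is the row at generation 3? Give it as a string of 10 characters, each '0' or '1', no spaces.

Answer: 1111101011

Derivation:
Gen 0: 0000000011
Gen 1 (rule 22): 0000000100
Gen 2 (rule 26): 0000001010
Gen 3 (rule 149): 1111101011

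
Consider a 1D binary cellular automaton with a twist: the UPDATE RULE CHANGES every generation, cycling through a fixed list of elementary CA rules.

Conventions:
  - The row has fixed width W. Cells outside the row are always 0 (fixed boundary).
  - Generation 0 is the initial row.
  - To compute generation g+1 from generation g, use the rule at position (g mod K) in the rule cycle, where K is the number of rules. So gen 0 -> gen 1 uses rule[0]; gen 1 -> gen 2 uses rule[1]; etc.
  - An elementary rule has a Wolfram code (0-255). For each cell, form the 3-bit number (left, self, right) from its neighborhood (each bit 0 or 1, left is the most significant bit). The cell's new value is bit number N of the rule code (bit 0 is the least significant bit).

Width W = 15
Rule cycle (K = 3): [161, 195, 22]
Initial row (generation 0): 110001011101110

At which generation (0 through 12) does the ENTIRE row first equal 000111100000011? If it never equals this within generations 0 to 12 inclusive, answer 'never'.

Gen 0: 110001011101110
Gen 1 (rule 161): 000100101010100
Gen 2 (rule 195): 111001000000001
Gen 3 (rule 22): 000111100000011
Gen 4 (rule 161): 110011001111000
Gen 5 (rule 195): 010101010111011
Gen 6 (rule 22): 110101010000000
Gen 7 (rule 161): 001010100111111
Gen 8 (rule 195): 110000001011111
Gen 9 (rule 22): 001000011000000
Gen 10 (rule 161): 100011000011111
Gen 11 (rule 195): 001101011101111
Gen 12 (rule 22): 010001000000000

Answer: 3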